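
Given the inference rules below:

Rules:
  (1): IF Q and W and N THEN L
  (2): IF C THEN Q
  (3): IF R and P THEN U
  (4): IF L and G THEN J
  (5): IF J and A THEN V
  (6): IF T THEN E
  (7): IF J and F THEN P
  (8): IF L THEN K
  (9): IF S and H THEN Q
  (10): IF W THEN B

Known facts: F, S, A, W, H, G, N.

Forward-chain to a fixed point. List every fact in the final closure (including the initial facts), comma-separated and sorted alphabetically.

A, B, F, G, H, J, K, L, N, P, Q, S, V, W

[1] (9) [IF S and H THEN Q]; (10) [IF W THEN B]. ⇒ new: Q, B.
[2] (1) [IF Q and W and N THEN L]. ⇒ new: L.
[3] (4) [IF L and G THEN J]; (8) [IF L THEN K]. ⇒ new: J, K.
[4] (5) [IF J and A THEN V]; (7) [IF J and F THEN P]. ⇒ new: V, P.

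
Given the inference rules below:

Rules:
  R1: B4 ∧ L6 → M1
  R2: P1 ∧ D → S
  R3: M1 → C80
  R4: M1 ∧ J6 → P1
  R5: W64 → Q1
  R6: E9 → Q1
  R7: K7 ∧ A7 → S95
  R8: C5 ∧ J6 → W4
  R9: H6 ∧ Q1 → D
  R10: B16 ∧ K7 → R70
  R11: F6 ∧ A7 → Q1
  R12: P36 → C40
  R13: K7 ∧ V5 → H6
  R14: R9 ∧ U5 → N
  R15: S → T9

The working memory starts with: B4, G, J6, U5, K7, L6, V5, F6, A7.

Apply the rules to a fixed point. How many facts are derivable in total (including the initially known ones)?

18

Round 1 — R1, R7, R11, R13, derive M1, S95, Q1, H6.
Round 2 — R3, R4, R9, derive C80, P1, D.
Round 3 — R2, derive S.
Round 4 — R15, derive T9.
Closure: {A7, B4, C80, D, F6, G, H6, J6, K7, L6, M1, P1, Q1, S, S95, T9, U5, V5} — 18 facts.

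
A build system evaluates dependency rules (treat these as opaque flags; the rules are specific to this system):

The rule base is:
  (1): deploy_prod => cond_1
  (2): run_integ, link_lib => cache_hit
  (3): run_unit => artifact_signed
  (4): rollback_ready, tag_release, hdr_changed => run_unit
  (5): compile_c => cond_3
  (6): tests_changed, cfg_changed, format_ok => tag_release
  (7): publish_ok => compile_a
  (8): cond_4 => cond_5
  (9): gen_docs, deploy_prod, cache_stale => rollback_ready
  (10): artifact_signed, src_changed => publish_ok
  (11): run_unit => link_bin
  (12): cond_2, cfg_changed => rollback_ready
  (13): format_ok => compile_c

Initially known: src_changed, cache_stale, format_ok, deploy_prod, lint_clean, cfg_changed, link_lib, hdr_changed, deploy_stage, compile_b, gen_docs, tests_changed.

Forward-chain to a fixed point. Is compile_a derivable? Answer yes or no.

yes

Round 1: (1) [deploy_prod => cond_1]; (6) [tests_changed, cfg_changed, format_ok => tag_release]; (9) [gen_docs, deploy_prod, cache_stale => rollback_ready]; (13) [format_ok => compile_c]. Adds cond_1, tag_release, rollback_ready, compile_c.
Round 2: (4) [rollback_ready, tag_release, hdr_changed => run_unit]; (5) [compile_c => cond_3]. Adds run_unit, cond_3.
Round 3: (3) [run_unit => artifact_signed]; (11) [run_unit => link_bin]. Adds artifact_signed, link_bin.
Round 4: (10) [artifact_signed, src_changed => publish_ok]. Adds publish_ok.
Round 5: (7) [publish_ok => compile_a]. Adds compile_a.
compile_a appears in round 5, so it is derivable.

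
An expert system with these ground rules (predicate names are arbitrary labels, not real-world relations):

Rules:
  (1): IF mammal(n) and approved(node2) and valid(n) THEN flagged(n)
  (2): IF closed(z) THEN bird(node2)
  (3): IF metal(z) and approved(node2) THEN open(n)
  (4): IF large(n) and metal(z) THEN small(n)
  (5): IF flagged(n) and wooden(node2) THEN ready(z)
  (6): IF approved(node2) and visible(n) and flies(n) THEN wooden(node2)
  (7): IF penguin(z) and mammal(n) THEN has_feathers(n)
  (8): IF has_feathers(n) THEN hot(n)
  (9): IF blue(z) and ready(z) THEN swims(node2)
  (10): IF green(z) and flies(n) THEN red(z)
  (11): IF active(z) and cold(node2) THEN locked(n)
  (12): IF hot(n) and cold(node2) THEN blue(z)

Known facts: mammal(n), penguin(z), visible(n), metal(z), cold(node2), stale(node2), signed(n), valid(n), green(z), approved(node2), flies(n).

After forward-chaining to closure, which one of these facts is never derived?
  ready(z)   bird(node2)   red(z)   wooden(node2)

Round 1: (1) [IF mammal(n) and approved(node2) and valid(n) THEN flagged(n)]; (3) [IF metal(z) and approved(node2) THEN open(n)]; (6) [IF approved(node2) and visible(n) and flies(n) THEN wooden(node2)]; (7) [IF penguin(z) and mammal(n) THEN has_feathers(n)]; (10) [IF green(z) and flies(n) THEN red(z)]. New: flagged(n), open(n), wooden(node2), has_feathers(n), red(z).
Round 2: (5) [IF flagged(n) and wooden(node2) THEN ready(z)]; (8) [IF has_feathers(n) THEN hot(n)]. New: ready(z), hot(n).
Round 3: (12) [IF hot(n) and cold(node2) THEN blue(z)]. New: blue(z).
Round 4: (9) [IF blue(z) and ready(z) THEN swims(node2)]. New: swims(node2).
Derived: ready(z) (round 2), red(z) (round 1), wooden(node2) (round 1). bird(node2) never appears in any round.

bird(node2)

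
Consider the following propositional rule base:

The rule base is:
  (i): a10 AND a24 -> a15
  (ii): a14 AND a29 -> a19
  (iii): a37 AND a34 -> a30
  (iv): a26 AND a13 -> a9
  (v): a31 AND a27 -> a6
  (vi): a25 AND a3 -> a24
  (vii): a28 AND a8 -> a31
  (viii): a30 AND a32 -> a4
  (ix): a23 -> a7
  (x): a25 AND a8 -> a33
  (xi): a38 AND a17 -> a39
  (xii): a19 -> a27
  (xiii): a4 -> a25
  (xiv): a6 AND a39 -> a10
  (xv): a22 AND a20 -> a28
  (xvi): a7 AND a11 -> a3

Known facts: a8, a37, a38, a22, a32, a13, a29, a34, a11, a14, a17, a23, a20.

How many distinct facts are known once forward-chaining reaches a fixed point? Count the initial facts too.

Round 1: (ii) [a14 AND a29 -> a19]; (iii) [a37 AND a34 -> a30]; (ix) [a23 -> a7]; (xi) [a38 AND a17 -> a39]; (xv) [a22 AND a20 -> a28]. Adds a19, a30, a7, a39, a28.
Round 2: (vii) [a28 AND a8 -> a31]; (viii) [a30 AND a32 -> a4]; (xii) [a19 -> a27]; (xvi) [a7 AND a11 -> a3]. Adds a31, a4, a27, a3.
Round 3: (v) [a31 AND a27 -> a6]; (xiii) [a4 -> a25]. Adds a6, a25.
Round 4: (vi) [a25 AND a3 -> a24]; (x) [a25 AND a8 -> a33]; (xiv) [a6 AND a39 -> a10]. Adds a24, a33, a10.
Round 5: (i) [a10 AND a24 -> a15]. Adds a15.
Closure: {a10, a11, a13, a14, a15, a17, a19, a20, a22, a23, a24, a25, a27, a28, a29, a3, a30, a31, a32, a33, a34, a37, a38, a39, a4, a6, a7, a8} — 28 facts.

28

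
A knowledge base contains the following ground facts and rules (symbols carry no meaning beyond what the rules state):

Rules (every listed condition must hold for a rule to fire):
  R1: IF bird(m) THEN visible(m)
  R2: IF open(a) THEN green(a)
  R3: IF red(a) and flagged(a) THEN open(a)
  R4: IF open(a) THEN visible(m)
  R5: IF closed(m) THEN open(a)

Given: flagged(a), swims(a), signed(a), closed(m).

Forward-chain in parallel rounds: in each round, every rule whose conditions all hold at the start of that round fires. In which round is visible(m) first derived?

Round 1: R5 [IF closed(m) THEN open(a)]. Adds open(a).
Round 2: R2 [IF open(a) THEN green(a)]; R4 [IF open(a) THEN visible(m)]. Adds green(a), visible(m).
visible(m) first appears in round 2.

2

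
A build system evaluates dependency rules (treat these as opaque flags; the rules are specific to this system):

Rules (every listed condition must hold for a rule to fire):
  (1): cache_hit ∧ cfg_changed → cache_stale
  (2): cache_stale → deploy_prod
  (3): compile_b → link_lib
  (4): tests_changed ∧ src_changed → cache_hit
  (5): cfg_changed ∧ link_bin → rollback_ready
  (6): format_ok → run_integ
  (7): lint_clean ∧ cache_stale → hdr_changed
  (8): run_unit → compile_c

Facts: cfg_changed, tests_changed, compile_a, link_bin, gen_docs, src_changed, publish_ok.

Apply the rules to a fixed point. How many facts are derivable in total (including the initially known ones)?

11

Round 1: (4) [tests_changed ∧ src_changed → cache_hit]; (5) [cfg_changed ∧ link_bin → rollback_ready]. New: cache_hit, rollback_ready.
Round 2: (1) [cache_hit ∧ cfg_changed → cache_stale]. New: cache_stale.
Round 3: (2) [cache_stale → deploy_prod]. New: deploy_prod.
Closure: {cache_hit, cache_stale, cfg_changed, compile_a, deploy_prod, gen_docs, link_bin, publish_ok, rollback_ready, src_changed, tests_changed} — 11 facts.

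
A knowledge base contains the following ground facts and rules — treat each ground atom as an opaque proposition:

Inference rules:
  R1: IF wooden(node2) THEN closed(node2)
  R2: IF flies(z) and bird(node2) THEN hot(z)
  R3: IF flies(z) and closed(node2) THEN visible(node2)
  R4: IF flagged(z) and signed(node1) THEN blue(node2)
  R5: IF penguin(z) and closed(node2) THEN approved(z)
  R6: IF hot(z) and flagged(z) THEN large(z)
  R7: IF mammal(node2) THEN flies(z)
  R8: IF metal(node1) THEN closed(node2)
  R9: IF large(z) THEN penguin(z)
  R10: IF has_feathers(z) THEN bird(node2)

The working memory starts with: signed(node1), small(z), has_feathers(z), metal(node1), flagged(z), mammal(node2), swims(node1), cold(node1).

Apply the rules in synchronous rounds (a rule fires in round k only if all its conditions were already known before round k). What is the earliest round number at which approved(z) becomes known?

Round 1: R4 [IF flagged(z) and signed(node1) THEN blue(node2)]; R7 [IF mammal(node2) THEN flies(z)]; R8 [IF metal(node1) THEN closed(node2)]; R10 [IF has_feathers(z) THEN bird(node2)]. New: blue(node2), flies(z), closed(node2), bird(node2).
Round 2: R2 [IF flies(z) and bird(node2) THEN hot(z)]; R3 [IF flies(z) and closed(node2) THEN visible(node2)]. New: hot(z), visible(node2).
Round 3: R6 [IF hot(z) and flagged(z) THEN large(z)]. New: large(z).
Round 4: R9 [IF large(z) THEN penguin(z)]. New: penguin(z).
Round 5: R5 [IF penguin(z) and closed(node2) THEN approved(z)]. New: approved(z).
approved(z) first appears in round 5.

5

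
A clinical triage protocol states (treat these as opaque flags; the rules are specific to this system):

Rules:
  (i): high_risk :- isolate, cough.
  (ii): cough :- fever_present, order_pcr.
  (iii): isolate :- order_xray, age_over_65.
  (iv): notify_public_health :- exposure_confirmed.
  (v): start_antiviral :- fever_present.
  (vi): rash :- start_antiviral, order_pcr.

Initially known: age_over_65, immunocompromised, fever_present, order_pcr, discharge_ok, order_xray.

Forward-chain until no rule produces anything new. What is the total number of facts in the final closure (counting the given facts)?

Round 1: (ii) [cough :- fever_present, order_pcr.]; (iii) [isolate :- order_xray, age_over_65.]; (v) [start_antiviral :- fever_present.]. New: cough, isolate, start_antiviral.
Round 2: (i) [high_risk :- isolate, cough.]; (vi) [rash :- start_antiviral, order_pcr.]. New: high_risk, rash.
Closure: {age_over_65, cough, discharge_ok, fever_present, high_risk, immunocompromised, isolate, order_pcr, order_xray, rash, start_antiviral} — 11 facts.

11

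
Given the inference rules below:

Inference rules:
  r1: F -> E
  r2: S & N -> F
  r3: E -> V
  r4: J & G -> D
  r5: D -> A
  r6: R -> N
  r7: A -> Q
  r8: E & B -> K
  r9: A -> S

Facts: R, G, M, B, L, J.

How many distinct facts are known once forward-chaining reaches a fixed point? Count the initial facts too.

15

Round 1: r4 [J & G -> D]; r6 [R -> N]. Adds D, N.
Round 2: r5 [D -> A]. Adds A.
Round 3: r7 [A -> Q]; r9 [A -> S]. Adds Q, S.
Round 4: r2 [S & N -> F]. Adds F.
Round 5: r1 [F -> E]. Adds E.
Round 6: r3 [E -> V]; r8 [E & B -> K]. Adds V, K.
Closure: {A, B, D, E, F, G, J, K, L, M, N, Q, R, S, V} — 15 facts.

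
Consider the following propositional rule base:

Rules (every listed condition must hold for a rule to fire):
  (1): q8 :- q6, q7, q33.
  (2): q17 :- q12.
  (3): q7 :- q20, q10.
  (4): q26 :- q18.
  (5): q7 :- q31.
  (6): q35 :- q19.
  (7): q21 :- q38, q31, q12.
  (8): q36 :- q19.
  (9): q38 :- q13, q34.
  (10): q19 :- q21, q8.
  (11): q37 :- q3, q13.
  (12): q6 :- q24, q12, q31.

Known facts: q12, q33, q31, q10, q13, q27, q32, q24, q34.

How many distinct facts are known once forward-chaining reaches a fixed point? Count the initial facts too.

Round 1: (2) [q17 :- q12.]; (5) [q7 :- q31.]; (9) [q38 :- q13, q34.]; (12) [q6 :- q24, q12, q31.]. New: q17, q7, q38, q6.
Round 2: (1) [q8 :- q6, q7, q33.]; (7) [q21 :- q38, q31, q12.]. New: q8, q21.
Round 3: (10) [q19 :- q21, q8.]. New: q19.
Round 4: (6) [q35 :- q19.]; (8) [q36 :- q19.]. New: q35, q36.
Closure: {q10, q12, q13, q17, q19, q21, q24, q27, q31, q32, q33, q34, q35, q36, q38, q6, q7, q8} — 18 facts.

18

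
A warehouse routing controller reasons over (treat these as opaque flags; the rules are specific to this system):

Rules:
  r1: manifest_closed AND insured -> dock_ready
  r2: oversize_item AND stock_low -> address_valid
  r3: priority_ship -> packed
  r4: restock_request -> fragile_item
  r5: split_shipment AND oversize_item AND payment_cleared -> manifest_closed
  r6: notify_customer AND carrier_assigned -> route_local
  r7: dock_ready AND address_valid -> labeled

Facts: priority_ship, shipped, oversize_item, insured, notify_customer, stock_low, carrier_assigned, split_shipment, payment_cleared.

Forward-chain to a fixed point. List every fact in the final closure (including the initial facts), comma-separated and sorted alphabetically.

address_valid, carrier_assigned, dock_ready, insured, labeled, manifest_closed, notify_customer, oversize_item, packed, payment_cleared, priority_ship, route_local, shipped, split_shipment, stock_low

Round 1: r2 [oversize_item AND stock_low -> address_valid]; r3 [priority_ship -> packed]; r5 [split_shipment AND oversize_item AND payment_cleared -> manifest_closed]; r6 [notify_customer AND carrier_assigned -> route_local]. New: address_valid, packed, manifest_closed, route_local.
Round 2: r1 [manifest_closed AND insured -> dock_ready]. New: dock_ready.
Round 3: r7 [dock_ready AND address_valid -> labeled]. New: labeled.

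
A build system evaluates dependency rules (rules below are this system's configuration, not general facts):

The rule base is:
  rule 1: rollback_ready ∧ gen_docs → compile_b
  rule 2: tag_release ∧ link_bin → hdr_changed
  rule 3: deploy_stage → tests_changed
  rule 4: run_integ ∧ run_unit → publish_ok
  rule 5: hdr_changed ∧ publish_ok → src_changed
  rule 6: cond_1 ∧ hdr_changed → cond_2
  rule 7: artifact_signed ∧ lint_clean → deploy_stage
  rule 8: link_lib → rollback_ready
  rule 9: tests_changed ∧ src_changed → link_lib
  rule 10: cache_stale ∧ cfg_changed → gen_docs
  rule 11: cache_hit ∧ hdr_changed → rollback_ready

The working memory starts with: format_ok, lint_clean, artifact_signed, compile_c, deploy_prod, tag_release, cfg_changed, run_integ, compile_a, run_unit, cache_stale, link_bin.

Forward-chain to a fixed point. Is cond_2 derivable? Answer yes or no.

no

Round 1: rule 2 [tag_release ∧ link_bin → hdr_changed]; rule 4 [run_integ ∧ run_unit → publish_ok]; rule 7 [artifact_signed ∧ lint_clean → deploy_stage]; rule 10 [cache_stale ∧ cfg_changed → gen_docs]. New: hdr_changed, publish_ok, deploy_stage, gen_docs.
Round 2: rule 3 [deploy_stage → tests_changed]; rule 5 [hdr_changed ∧ publish_ok → src_changed]. New: tests_changed, src_changed.
Round 3: rule 9 [tests_changed ∧ src_changed → link_lib]. New: link_lib.
Round 4: rule 8 [link_lib → rollback_ready]. New: rollback_ready.
Round 5: rule 1 [rollback_ready ∧ gen_docs → compile_b]. New: compile_b.
Fixed point reached. cond_2 is concluded only by rule 6; rule 6 needs cond_1 (never derived).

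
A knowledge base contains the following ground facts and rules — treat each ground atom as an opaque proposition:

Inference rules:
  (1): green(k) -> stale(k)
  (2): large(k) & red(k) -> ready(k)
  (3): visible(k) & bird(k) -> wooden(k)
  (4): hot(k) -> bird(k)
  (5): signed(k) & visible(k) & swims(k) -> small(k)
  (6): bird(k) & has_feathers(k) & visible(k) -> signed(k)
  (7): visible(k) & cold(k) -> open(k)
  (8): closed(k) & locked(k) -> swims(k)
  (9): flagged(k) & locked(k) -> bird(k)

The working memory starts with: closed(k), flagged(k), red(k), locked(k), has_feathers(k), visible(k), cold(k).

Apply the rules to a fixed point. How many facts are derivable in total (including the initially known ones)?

13

Round 1: (7) [visible(k) & cold(k) -> open(k)]; (8) [closed(k) & locked(k) -> swims(k)]; (9) [flagged(k) & locked(k) -> bird(k)]. New: open(k), swims(k), bird(k).
Round 2: (3) [visible(k) & bird(k) -> wooden(k)]; (6) [bird(k) & has_feathers(k) & visible(k) -> signed(k)]. New: wooden(k), signed(k).
Round 3: (5) [signed(k) & visible(k) & swims(k) -> small(k)]. New: small(k).
Closure: {bird(k), closed(k), cold(k), flagged(k), has_feathers(k), locked(k), open(k), red(k), signed(k), small(k), swims(k), visible(k), wooden(k)} — 13 facts.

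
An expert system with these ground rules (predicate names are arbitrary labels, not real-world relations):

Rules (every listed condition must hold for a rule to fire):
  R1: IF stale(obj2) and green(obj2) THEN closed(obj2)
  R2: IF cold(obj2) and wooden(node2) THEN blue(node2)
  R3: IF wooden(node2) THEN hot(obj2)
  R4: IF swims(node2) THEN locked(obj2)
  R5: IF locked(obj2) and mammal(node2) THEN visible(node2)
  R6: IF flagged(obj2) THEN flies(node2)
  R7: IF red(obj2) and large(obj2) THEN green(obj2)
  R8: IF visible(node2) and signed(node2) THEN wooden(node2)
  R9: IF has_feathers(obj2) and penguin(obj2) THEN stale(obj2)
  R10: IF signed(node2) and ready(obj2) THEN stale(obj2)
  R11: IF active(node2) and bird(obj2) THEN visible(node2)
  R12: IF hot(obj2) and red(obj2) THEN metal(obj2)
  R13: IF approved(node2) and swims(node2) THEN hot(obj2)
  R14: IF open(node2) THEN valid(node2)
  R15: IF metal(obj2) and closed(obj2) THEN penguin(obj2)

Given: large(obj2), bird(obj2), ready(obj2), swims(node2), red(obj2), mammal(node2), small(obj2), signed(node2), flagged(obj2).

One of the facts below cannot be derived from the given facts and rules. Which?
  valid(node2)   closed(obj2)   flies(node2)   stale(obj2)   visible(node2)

Round 1: R4 [IF swims(node2) THEN locked(obj2)]; R6 [IF flagged(obj2) THEN flies(node2)]; R7 [IF red(obj2) and large(obj2) THEN green(obj2)]; R10 [IF signed(node2) and ready(obj2) THEN stale(obj2)]. Adds locked(obj2), flies(node2), green(obj2), stale(obj2).
Round 2: R1 [IF stale(obj2) and green(obj2) THEN closed(obj2)]; R5 [IF locked(obj2) and mammal(node2) THEN visible(node2)]. Adds closed(obj2), visible(node2).
Round 3: R8 [IF visible(node2) and signed(node2) THEN wooden(node2)]. Adds wooden(node2).
Round 4: R3 [IF wooden(node2) THEN hot(obj2)]. Adds hot(obj2).
Round 5: R12 [IF hot(obj2) and red(obj2) THEN metal(obj2)]. Adds metal(obj2).
Round 6: R15 [IF metal(obj2) and closed(obj2) THEN penguin(obj2)]. Adds penguin(obj2).
Derived: closed(obj2) (round 2), stale(obj2) (round 1), visible(node2) (round 2), flies(node2) (round 1). valid(node2) never appears in any round.

valid(node2)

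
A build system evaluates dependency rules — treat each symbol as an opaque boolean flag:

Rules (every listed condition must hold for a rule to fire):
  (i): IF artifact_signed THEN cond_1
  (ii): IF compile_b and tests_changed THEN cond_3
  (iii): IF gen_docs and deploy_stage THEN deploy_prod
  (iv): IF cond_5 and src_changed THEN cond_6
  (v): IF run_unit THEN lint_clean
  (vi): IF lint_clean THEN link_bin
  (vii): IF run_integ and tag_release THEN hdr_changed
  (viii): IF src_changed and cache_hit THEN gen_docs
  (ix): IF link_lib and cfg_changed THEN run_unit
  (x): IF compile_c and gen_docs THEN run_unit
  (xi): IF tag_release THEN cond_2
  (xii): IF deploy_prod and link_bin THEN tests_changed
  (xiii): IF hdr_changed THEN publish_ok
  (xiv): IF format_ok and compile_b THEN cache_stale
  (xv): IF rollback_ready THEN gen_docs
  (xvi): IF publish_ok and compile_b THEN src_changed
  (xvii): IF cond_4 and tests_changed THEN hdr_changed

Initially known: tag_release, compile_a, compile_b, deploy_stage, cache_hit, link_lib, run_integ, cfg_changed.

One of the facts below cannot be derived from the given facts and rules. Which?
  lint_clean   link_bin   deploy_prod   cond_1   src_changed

Round 1: (vii) [IF run_integ and tag_release THEN hdr_changed]; (ix) [IF link_lib and cfg_changed THEN run_unit]; (xi) [IF tag_release THEN cond_2]. New: hdr_changed, run_unit, cond_2.
Round 2: (v) [IF run_unit THEN lint_clean]; (xiii) [IF hdr_changed THEN publish_ok]. New: lint_clean, publish_ok.
Round 3: (vi) [IF lint_clean THEN link_bin]; (xvi) [IF publish_ok and compile_b THEN src_changed]. New: link_bin, src_changed.
Round 4: (viii) [IF src_changed and cache_hit THEN gen_docs]. New: gen_docs.
Round 5: (iii) [IF gen_docs and deploy_stage THEN deploy_prod]. New: deploy_prod.
Round 6: (xii) [IF deploy_prod and link_bin THEN tests_changed]. New: tests_changed.
Round 7: (ii) [IF compile_b and tests_changed THEN cond_3]. New: cond_3.
Derived: link_bin (round 3), deploy_prod (round 5), src_changed (round 3), lint_clean (round 2). cond_1 never appears in any round.

cond_1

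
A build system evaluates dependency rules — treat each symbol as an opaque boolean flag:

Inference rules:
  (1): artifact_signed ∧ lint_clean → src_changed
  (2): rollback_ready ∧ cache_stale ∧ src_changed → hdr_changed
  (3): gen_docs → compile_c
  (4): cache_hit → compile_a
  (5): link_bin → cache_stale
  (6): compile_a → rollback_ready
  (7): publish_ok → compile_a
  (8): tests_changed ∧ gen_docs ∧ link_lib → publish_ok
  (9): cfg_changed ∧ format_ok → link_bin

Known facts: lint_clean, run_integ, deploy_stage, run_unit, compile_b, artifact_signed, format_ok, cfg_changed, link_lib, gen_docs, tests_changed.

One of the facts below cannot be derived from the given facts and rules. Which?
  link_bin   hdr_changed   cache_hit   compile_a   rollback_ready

cache_hit

Round 1 fires (1), (3), (8), (9), giving src_changed, compile_c, publish_ok, link_bin.
Round 2 fires (5), (7), giving cache_stale, compile_a.
Round 3 fires (6), giving rollback_ready.
Round 4 fires (2), giving hdr_changed.
Derived: link_bin (round 1), rollback_ready (round 3), hdr_changed (round 4), compile_a (round 2). cache_hit never appears in any round.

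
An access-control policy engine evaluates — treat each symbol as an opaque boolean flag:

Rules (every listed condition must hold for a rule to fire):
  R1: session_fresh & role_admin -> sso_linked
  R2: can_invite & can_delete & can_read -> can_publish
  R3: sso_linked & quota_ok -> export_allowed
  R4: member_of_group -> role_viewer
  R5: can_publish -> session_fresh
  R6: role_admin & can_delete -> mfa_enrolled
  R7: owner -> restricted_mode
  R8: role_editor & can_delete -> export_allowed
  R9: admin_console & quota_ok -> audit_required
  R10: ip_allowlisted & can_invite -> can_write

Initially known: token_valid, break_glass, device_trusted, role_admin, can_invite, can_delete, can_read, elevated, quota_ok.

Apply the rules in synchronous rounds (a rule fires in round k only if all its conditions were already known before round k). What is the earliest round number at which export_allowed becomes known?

4

Round 1 fires R2, R6, giving can_publish, mfa_enrolled.
Round 2 fires R5, giving session_fresh.
Round 3 fires R1, giving sso_linked.
Round 4 fires R3, giving export_allowed.
export_allowed first appears in round 4.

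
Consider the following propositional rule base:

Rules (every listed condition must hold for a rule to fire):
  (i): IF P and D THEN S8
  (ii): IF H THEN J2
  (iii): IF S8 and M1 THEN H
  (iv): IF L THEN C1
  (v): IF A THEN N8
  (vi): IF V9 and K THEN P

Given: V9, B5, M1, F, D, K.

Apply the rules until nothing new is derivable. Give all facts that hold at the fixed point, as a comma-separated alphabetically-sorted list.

B5, D, F, H, J2, K, M1, P, S8, V9

[1] (vi) [IF V9 and K THEN P]. ⇒ new: P.
[2] (i) [IF P and D THEN S8]. ⇒ new: S8.
[3] (iii) [IF S8 and M1 THEN H]. ⇒ new: H.
[4] (ii) [IF H THEN J2]. ⇒ new: J2.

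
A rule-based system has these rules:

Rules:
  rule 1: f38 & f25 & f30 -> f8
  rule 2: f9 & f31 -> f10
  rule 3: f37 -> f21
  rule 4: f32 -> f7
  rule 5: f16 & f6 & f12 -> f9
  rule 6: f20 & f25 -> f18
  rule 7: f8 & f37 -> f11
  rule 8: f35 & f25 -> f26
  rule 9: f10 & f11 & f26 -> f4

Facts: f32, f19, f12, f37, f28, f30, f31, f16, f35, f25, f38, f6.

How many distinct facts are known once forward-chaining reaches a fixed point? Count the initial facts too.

[1] rule 1 [f38 & f25 & f30 -> f8]; rule 3 [f37 -> f21]; rule 4 [f32 -> f7]; rule 5 [f16 & f6 & f12 -> f9]; rule 8 [f35 & f25 -> f26]. ⇒ new: f8, f21, f7, f9, f26.
[2] rule 2 [f9 & f31 -> f10]; rule 7 [f8 & f37 -> f11]. ⇒ new: f10, f11.
[3] rule 9 [f10 & f11 & f26 -> f4]. ⇒ new: f4.
Closure: {f10, f11, f12, f16, f19, f21, f25, f26, f28, f30, f31, f32, f35, f37, f38, f4, f6, f7, f8, f9} — 20 facts.

20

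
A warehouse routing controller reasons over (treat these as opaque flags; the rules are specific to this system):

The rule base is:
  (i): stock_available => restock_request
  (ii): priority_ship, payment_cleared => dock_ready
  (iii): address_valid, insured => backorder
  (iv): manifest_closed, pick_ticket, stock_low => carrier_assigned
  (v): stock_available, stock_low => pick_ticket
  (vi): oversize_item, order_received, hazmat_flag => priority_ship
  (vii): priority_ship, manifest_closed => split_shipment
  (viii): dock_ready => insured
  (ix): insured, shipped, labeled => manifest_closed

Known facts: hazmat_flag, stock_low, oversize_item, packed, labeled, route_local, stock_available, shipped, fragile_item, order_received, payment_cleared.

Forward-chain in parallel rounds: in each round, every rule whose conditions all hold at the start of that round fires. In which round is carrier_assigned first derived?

5

Round 1 fires (i), (v), (vi), giving restock_request, pick_ticket, priority_ship.
Round 2 fires (ii), giving dock_ready.
Round 3 fires (viii), giving insured.
Round 4 fires (ix), giving manifest_closed.
Round 5 fires (iv), (vii), giving carrier_assigned, split_shipment.
carrier_assigned first appears in round 5.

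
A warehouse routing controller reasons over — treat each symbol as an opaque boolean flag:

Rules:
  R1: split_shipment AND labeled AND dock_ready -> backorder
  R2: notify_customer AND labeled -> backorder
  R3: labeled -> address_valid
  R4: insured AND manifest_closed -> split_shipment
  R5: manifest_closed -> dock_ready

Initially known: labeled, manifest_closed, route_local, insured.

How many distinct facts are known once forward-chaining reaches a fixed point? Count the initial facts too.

8

Round 1: R3 [labeled -> address_valid]; R4 [insured AND manifest_closed -> split_shipment]; R5 [manifest_closed -> dock_ready]. New: address_valid, split_shipment, dock_ready.
Round 2: R1 [split_shipment AND labeled AND dock_ready -> backorder]. New: backorder.
Closure: {address_valid, backorder, dock_ready, insured, labeled, manifest_closed, route_local, split_shipment} — 8 facts.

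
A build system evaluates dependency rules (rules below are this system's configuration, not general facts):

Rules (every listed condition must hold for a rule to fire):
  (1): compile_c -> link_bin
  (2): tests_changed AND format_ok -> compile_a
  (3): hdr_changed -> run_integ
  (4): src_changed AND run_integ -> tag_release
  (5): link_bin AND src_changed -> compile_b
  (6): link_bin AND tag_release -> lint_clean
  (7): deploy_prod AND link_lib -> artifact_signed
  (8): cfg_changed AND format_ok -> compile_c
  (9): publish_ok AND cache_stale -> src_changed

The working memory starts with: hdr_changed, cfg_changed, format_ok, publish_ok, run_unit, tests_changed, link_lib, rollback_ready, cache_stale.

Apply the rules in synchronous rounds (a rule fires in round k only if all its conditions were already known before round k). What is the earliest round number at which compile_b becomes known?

Round 1 fires (2), (3), (8), (9), giving compile_a, run_integ, compile_c, src_changed.
Round 2 fires (1), (4), giving link_bin, tag_release.
Round 3 fires (5), (6), giving compile_b, lint_clean.
compile_b first appears in round 3.

3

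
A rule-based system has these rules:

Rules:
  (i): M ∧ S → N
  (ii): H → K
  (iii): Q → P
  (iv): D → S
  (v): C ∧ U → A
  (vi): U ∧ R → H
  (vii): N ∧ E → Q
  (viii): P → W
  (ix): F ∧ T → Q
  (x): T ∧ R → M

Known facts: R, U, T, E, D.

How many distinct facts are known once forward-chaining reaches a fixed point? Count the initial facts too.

13

Round 1 — (iv), (vi), (x), derive S, H, M.
Round 2 — (i), (ii), derive N, K.
Round 3 — (vii), derive Q.
Round 4 — (iii), derive P.
Round 5 — (viii), derive W.
Closure: {D, E, H, K, M, N, P, Q, R, S, T, U, W} — 13 facts.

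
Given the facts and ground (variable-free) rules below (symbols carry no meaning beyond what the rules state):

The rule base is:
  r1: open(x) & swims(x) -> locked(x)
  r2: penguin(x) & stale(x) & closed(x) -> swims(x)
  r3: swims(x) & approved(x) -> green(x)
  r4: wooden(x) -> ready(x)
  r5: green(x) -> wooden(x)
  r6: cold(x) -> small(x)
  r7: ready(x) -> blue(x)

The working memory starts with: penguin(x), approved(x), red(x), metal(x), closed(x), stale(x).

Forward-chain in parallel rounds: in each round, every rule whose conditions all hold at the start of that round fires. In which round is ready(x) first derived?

4

Round 1 — r2, derive swims(x).
Round 2 — r3, derive green(x).
Round 3 — r5, derive wooden(x).
Round 4 — r4, derive ready(x).
ready(x) first appears in round 4.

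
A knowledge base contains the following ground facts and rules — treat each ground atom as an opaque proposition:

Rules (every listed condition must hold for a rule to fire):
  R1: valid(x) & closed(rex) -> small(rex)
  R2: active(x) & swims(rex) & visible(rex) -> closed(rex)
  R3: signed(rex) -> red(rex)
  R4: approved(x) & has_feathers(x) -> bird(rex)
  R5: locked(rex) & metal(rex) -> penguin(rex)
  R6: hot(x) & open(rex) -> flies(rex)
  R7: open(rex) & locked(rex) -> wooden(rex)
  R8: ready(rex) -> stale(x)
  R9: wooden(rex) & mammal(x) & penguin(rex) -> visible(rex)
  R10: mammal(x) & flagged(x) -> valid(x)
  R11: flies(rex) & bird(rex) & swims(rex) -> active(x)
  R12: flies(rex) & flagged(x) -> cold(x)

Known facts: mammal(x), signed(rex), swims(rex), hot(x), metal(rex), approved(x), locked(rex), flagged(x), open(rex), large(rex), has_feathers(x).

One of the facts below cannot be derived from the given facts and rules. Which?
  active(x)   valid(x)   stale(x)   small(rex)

stale(x)

Round 1: R3 [signed(rex) -> red(rex)]; R4 [approved(x) & has_feathers(x) -> bird(rex)]; R5 [locked(rex) & metal(rex) -> penguin(rex)]; R6 [hot(x) & open(rex) -> flies(rex)]; R7 [open(rex) & locked(rex) -> wooden(rex)]; R10 [mammal(x) & flagged(x) -> valid(x)]. New: red(rex), bird(rex), penguin(rex), flies(rex), wooden(rex), valid(x).
Round 2: R9 [wooden(rex) & mammal(x) & penguin(rex) -> visible(rex)]; R11 [flies(rex) & bird(rex) & swims(rex) -> active(x)]; R12 [flies(rex) & flagged(x) -> cold(x)]. New: visible(rex), active(x), cold(x).
Round 3: R2 [active(x) & swims(rex) & visible(rex) -> closed(rex)]. New: closed(rex).
Round 4: R1 [valid(x) & closed(rex) -> small(rex)]. New: small(rex).
Derived: active(x) (round 2), small(rex) (round 4), valid(x) (round 1). stale(x) never appears in any round.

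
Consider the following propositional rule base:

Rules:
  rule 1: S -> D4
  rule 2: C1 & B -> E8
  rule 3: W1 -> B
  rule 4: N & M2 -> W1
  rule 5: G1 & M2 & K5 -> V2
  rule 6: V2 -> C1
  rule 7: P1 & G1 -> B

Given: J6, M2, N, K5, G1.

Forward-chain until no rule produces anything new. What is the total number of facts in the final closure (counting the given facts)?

Round 1 fires rule 4, rule 5, giving W1, V2.
Round 2 fires rule 3, rule 6, giving B, C1.
Round 3 fires rule 2, giving E8.
Closure: {B, C1, E8, G1, J6, K5, M2, N, V2, W1} — 10 facts.

10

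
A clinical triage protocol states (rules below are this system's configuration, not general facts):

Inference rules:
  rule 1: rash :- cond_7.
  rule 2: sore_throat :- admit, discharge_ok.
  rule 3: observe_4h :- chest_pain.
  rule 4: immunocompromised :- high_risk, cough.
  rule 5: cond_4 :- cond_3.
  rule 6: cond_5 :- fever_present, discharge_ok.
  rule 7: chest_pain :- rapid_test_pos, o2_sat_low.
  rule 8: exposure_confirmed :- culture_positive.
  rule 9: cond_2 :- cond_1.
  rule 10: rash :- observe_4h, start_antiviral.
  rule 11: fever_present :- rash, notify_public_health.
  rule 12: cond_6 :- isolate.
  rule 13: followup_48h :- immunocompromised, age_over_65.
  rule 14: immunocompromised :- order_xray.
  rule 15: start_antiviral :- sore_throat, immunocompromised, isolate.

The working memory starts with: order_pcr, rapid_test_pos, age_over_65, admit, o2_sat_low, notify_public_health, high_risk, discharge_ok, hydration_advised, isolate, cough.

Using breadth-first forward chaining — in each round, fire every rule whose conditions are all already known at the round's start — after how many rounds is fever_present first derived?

4

Round 1: rule 2 [sore_throat :- admit, discharge_ok.]; rule 4 [immunocompromised :- high_risk, cough.]; rule 7 [chest_pain :- rapid_test_pos, o2_sat_low.]; rule 12 [cond_6 :- isolate.]. New: sore_throat, immunocompromised, chest_pain, cond_6.
Round 2: rule 3 [observe_4h :- chest_pain.]; rule 13 [followup_48h :- immunocompromised, age_over_65.]; rule 15 [start_antiviral :- sore_throat, immunocompromised, isolate.]. New: observe_4h, followup_48h, start_antiviral.
Round 3: rule 10 [rash :- observe_4h, start_antiviral.]. New: rash.
Round 4: rule 11 [fever_present :- rash, notify_public_health.]. New: fever_present.
fever_present first appears in round 4.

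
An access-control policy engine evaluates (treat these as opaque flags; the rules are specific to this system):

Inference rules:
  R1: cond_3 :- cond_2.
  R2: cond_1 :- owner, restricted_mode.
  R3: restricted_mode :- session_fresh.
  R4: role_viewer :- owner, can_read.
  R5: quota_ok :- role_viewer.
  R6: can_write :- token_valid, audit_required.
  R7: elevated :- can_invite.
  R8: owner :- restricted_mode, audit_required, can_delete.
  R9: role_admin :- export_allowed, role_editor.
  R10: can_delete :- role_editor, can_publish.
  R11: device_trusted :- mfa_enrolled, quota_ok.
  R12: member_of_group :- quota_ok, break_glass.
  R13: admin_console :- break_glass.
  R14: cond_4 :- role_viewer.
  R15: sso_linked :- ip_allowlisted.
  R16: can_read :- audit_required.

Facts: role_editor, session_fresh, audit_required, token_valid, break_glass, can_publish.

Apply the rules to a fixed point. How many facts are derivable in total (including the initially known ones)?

17

Round 1 — R3, R6, R10, R13, R16, derive restricted_mode, can_write, can_delete, admin_console, can_read.
Round 2 — R8, derive owner.
Round 3 — R2, R4, derive cond_1, role_viewer.
Round 4 — R5, R14, derive quota_ok, cond_4.
Round 5 — R12, derive member_of_group.
Closure: {admin_console, audit_required, break_glass, can_delete, can_publish, can_read, can_write, cond_1, cond_4, member_of_group, owner, quota_ok, restricted_mode, role_editor, role_viewer, session_fresh, token_valid} — 17 facts.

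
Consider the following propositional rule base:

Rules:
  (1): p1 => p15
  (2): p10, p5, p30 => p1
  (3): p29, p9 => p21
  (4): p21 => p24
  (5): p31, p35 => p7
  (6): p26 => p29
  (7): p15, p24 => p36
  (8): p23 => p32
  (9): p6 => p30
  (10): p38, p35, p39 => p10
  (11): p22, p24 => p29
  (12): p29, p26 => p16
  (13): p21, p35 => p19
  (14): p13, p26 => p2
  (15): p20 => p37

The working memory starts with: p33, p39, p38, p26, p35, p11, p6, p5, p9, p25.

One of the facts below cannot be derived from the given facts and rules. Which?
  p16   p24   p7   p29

p7

Round 1 fires (6), (9), (10), giving p29, p30, p10.
Round 2 fires (2), (3), (12), giving p1, p21, p16.
Round 3 fires (1), (4), (13), giving p15, p24, p19.
Round 4 fires (7), giving p36.
Derived: p16 (round 2), p29 (round 1), p24 (round 3). p7 never appears in any round.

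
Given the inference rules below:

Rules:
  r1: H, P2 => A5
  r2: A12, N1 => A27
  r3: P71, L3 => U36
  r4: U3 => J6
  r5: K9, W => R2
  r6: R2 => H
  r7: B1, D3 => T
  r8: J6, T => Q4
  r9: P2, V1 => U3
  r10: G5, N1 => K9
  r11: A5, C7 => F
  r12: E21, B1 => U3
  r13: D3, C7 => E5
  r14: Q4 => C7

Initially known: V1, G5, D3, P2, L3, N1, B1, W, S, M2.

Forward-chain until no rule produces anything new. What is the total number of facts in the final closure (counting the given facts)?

[1] r7 [B1, D3 => T]; r9 [P2, V1 => U3]; r10 [G5, N1 => K9]. ⇒ new: T, U3, K9.
[2] r4 [U3 => J6]; r5 [K9, W => R2]. ⇒ new: J6, R2.
[3] r6 [R2 => H]; r8 [J6, T => Q4]. ⇒ new: H, Q4.
[4] r1 [H, P2 => A5]; r14 [Q4 => C7]. ⇒ new: A5, C7.
[5] r11 [A5, C7 => F]; r13 [D3, C7 => E5]. ⇒ new: F, E5.
Closure: {A5, B1, C7, D3, E5, F, G5, H, J6, K9, L3, M2, N1, P2, Q4, R2, S, T, U3, V1, W} — 21 facts.

21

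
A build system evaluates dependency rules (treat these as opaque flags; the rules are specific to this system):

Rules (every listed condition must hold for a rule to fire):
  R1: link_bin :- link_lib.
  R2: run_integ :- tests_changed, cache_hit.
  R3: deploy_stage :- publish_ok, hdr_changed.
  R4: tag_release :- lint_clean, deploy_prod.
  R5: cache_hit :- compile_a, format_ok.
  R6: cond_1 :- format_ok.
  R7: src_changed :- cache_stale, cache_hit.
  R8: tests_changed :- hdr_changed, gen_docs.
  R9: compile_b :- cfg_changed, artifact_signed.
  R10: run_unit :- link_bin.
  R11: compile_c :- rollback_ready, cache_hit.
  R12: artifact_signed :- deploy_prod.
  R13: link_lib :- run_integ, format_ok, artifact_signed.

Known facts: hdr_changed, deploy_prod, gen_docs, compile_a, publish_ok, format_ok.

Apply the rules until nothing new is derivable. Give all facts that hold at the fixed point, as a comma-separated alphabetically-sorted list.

artifact_signed, cache_hit, compile_a, cond_1, deploy_prod, deploy_stage, format_ok, gen_docs, hdr_changed, link_bin, link_lib, publish_ok, run_integ, run_unit, tests_changed

[1] R3 [deploy_stage :- publish_ok, hdr_changed.]; R5 [cache_hit :- compile_a, format_ok.]; R6 [cond_1 :- format_ok.]; R8 [tests_changed :- hdr_changed, gen_docs.]; R12 [artifact_signed :- deploy_prod.]. ⇒ new: deploy_stage, cache_hit, cond_1, tests_changed, artifact_signed.
[2] R2 [run_integ :- tests_changed, cache_hit.]. ⇒ new: run_integ.
[3] R13 [link_lib :- run_integ, format_ok, artifact_signed.]. ⇒ new: link_lib.
[4] R1 [link_bin :- link_lib.]. ⇒ new: link_bin.
[5] R10 [run_unit :- link_bin.]. ⇒ new: run_unit.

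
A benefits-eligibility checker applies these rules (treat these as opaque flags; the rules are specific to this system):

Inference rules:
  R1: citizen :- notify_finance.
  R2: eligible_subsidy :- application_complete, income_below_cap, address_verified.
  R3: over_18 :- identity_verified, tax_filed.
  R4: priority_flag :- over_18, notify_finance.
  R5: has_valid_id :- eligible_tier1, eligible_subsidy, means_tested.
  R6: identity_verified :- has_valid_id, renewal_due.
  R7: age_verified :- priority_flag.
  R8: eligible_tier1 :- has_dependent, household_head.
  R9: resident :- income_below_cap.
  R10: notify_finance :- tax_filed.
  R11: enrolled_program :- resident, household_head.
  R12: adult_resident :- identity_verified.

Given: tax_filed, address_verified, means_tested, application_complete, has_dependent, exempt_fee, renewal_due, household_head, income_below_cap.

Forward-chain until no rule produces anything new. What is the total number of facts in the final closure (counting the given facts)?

21

Round 1: R2 [eligible_subsidy :- application_complete, income_below_cap, address_verified.]; R8 [eligible_tier1 :- has_dependent, household_head.]; R9 [resident :- income_below_cap.]; R10 [notify_finance :- tax_filed.]. Adds eligible_subsidy, eligible_tier1, resident, notify_finance.
Round 2: R1 [citizen :- notify_finance.]; R5 [has_valid_id :- eligible_tier1, eligible_subsidy, means_tested.]; R11 [enrolled_program :- resident, household_head.]. Adds citizen, has_valid_id, enrolled_program.
Round 3: R6 [identity_verified :- has_valid_id, renewal_due.]. Adds identity_verified.
Round 4: R3 [over_18 :- identity_verified, tax_filed.]; R12 [adult_resident :- identity_verified.]. Adds over_18, adult_resident.
Round 5: R4 [priority_flag :- over_18, notify_finance.]. Adds priority_flag.
Round 6: R7 [age_verified :- priority_flag.]. Adds age_verified.
Closure: {address_verified, adult_resident, age_verified, application_complete, citizen, eligible_subsidy, eligible_tier1, enrolled_program, exempt_fee, has_dependent, has_valid_id, household_head, identity_verified, income_below_cap, means_tested, notify_finance, over_18, priority_flag, renewal_due, resident, tax_filed} — 21 facts.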